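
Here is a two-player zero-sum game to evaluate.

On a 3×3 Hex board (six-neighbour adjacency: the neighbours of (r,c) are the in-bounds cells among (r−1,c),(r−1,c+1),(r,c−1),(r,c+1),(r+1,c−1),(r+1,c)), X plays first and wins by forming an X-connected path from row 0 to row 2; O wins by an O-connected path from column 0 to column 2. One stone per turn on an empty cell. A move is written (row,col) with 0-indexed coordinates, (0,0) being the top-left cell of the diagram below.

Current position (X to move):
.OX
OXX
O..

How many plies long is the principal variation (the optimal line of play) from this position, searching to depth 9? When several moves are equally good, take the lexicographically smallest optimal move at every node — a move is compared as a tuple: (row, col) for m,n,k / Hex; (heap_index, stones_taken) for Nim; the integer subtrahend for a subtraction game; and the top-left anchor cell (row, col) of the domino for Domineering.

ply 1, X at .OX/OXX/O.. | (0,0)=+1→XOX/OXX/O..*; (2,1)=+1→.OX/OXX/OX.; (2,2)=+1→.OX/OXX/O.X
ply 2, O at XOX/OXX/O.. | (2,1)=-1→XOX/OXX/OO.*; (2,2)=-1→XOX/OXX/O.O
ply 3, X at XOX/OXX/OO. | (2,2)=+1→XOX/OXX/OOX*
ply 4: XOX/OXX/OOX is terminal -1 (O); from .OX/OXX/O.. depth 9

PV length from [.OX/OXX/O..]: 3 plies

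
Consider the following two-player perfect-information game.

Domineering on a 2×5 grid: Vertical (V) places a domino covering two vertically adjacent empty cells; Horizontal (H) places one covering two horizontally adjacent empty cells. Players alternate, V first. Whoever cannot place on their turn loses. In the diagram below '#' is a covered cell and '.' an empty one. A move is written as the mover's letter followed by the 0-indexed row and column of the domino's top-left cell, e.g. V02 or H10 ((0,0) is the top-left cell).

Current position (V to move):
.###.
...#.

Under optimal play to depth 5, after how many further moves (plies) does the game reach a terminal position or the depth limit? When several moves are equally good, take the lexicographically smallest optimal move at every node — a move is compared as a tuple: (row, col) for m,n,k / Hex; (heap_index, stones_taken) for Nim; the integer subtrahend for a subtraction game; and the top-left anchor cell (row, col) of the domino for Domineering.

p1 V@[.###./...#.]: V00[####./#..#.]+1* V04[.####/...##]-1
p2 H@[####./#..#.]: H11[####./####.]-1*
p3 V@[####./####.]: V04[#####/#####]+1*
p4 H@[#####/#####] terminal -1; root [.###./...#.] d5

PV length from [.###./...#.]: 3 plies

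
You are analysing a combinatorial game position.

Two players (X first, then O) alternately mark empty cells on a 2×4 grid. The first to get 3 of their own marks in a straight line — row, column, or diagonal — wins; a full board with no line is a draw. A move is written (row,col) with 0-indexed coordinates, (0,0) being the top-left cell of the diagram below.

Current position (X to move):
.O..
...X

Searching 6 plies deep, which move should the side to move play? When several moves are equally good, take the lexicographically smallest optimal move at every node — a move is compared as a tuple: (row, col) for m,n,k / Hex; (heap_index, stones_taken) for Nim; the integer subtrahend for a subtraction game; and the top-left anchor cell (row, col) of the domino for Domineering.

X's best at [.O../...X]: (0,0)

p1 X@[.O../...X]: (0,0)[XO../...X]+0* (0,2)[.OX./...X]+0 (0,3)[.O.X/...X]+0 (1,0)[.O../X..X]-1 (1,1)[.O../.X.X]+0 (1,2)[.O../..XX]+0
p2 O@[XO../...X]: (0,2)[XOO./...X]+0* (0,3)[XO.O/...X]+0 (1,0)[XO../O..X]+0 (1,1)[XO../.O.X]+0 (1,2)[XO../..OX]+0
p3 X@[XOO./...X]: (0,3)[XOOX/...X]+0* (1,0)[XOO./X..X]-1 (1,1)[XOO./.X.X]-1 (1,2)[XOO./..XX]-1
p4 O@[XOOX/...X]: (1,0)[XOOX/O..X]+0* (1,1)[XOOX/.O.X]+0 (1,2)[XOOX/..OX]+0
p5 X@[XOOX/O..X]: (1,1)[XOOX/OX.X]+0* (1,2)[XOOX/O.XX]+0
p6 O@[XOOX/OX.X]: (1,2)[XOOX/OXOX]+0*
p7 X@[XOOX/OXOX] terminal +0; root [.O../...X] d6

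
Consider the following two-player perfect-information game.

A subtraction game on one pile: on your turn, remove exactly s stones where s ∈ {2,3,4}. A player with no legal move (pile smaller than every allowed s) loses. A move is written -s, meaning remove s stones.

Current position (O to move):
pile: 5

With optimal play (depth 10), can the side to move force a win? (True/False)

ply 1, O at 5 | -2=-1→3; -3=-1→2; -4=+1→1*
ply 2: 1 is terminal -1 (X); from 5 depth 10

O winning at [5]: True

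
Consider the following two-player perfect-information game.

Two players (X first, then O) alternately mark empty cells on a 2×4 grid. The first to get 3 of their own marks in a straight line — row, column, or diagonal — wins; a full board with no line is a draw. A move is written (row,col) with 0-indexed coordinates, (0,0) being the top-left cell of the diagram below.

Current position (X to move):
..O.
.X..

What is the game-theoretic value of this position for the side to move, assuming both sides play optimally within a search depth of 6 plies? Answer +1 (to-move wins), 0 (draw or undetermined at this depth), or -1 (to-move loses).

value(..O./.X.., X) = +1

ply 1, X at ..O./.X.. | (0,0)=+0→X.O./.X..; (0,1)=+0→.XO./.X..; (0,3)=+0→..OX/.X..; (1,0)=+0→..O./XX..; (1,2)=+1→..O./.XX.*; (1,3)=+0→..O./.X.X
ply 2, O at ..O./.XX. | (0,0)=-1→O.O./.XX.*; (0,1)=-1→.OO./.XX.; (0,3)=-1→..OO/.XX.; (1,0)=-1→..O./OXX.; (1,3)=-1→..O./.XXO
ply 3, X at O.O./.XX. | (0,1)=+1→OXO./.XX.*; (0,3)=-1→O.OX/.XX.; (1,0)=+1→O.O./XXX.; (1,3)=+1→O.O./.XXX
ply 4, O at OXO./.XX. | (0,3)=-1→OXOO/.XX.*; (1,0)=-1→OXO./OXX.; (1,3)=-1→OXO./.XXO
ply 5, X at OXOO/.XX. | (1,0)=+1→OXOO/XXX.*; (1,3)=+1→OXOO/.XXX
ply 6: OXOO/XXX. is terminal -1 (O); from ..O./.X.. depth 6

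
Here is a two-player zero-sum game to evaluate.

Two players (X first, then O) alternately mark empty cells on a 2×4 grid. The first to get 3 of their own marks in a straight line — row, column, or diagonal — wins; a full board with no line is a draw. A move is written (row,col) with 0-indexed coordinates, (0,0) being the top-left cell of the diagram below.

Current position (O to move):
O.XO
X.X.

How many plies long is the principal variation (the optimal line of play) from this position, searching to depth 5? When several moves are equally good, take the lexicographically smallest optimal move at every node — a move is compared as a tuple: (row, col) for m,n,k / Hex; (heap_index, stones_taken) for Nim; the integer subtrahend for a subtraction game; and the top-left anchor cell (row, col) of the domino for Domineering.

[O.XO/X.X.] O move#1: (0,1):-1/OOXO/X.X., (1,1):+0/O.XO/XOX.*, (1,3):-1/O.XO/X.XO
[O.XO/XOX.] X move#2: (0,1):+0/OXXO/XOX.*, (1,3):+0/O.XO/XOXX
[OXXO/XOX.] O move#3: (1,3):+0/OXXO/XOXO*
[OXXO/XOXO] end (terminal +0, X#4); searched O.XO/X.X. to 5

PV length from [O.XO/X.X.]: 3 plies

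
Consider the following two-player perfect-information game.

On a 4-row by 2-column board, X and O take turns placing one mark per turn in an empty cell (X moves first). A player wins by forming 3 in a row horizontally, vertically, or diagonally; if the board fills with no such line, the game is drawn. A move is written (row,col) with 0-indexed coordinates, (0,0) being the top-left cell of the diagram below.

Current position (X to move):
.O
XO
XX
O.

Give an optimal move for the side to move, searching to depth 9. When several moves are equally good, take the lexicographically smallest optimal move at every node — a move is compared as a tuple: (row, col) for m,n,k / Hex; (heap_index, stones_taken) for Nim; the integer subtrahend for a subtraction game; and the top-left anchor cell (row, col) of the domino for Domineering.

X's best at [.O/XO/XX/O.]: (0,0)

p1 X@[.O/XO/XX/O.]: (0,0)[XO/XO/XX/O.]+1* (3,1)[.O/XO/XX/OX]+0
p2 O@[XO/XO/XX/O.] terminal -1; root [.O/XO/XX/O.] d9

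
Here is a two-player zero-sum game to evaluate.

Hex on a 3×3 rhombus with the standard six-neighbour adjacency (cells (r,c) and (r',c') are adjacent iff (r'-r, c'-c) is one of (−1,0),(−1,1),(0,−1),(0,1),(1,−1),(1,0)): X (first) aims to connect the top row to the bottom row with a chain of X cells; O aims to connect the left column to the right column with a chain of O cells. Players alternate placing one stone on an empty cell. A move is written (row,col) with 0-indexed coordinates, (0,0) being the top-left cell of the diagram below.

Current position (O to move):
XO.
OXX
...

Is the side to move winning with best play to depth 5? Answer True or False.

O winning at [XO./OXX/...]: True

[XO./OXX/...] O move#1: (0,2):+1/XOO/OXX/...*, (2,0):-1/XO./OXX/O.., (2,1):-1/XO./OXX/.O., (2,2):-1/XO./OXX/..O
[XOO/OXX/...] end (terminal -1, X#2); searched XO./OXX/... to 5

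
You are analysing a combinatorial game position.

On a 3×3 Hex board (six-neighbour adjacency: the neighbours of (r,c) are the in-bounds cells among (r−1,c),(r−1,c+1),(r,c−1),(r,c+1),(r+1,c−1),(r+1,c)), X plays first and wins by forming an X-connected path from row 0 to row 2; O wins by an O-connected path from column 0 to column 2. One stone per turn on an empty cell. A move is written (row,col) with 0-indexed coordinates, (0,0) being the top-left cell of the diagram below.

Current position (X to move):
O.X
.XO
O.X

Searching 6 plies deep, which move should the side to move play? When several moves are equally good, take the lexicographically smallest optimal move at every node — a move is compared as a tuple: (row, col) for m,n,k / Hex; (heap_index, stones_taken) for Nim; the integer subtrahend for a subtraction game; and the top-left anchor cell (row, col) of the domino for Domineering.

ply 1, X at O.X/.XO/O.X | (0,1)=-1→OXX/.XO/O.X; (1,0)=-1→O.X/XXO/O.X; (2,1)=+1→O.X/.XO/OXX*
ply 2: O.X/.XO/OXX is terminal -1 (O); from O.X/.XO/O.X depth 6

X's best at [O.X/.XO/O.X]: (2,1)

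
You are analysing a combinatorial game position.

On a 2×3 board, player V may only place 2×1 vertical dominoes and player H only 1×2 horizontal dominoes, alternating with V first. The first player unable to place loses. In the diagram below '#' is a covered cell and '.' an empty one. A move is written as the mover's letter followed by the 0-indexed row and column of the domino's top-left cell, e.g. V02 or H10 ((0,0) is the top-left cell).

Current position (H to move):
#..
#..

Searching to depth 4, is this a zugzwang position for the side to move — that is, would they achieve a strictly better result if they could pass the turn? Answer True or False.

zugzwang(#../#.., H) = False

ply 1, H at #../#.. | H01=+1→###/#..*; H11=+1→#../###
ply 2: ###/#.. is terminal -1 (V); from #../#.. depth 4
pass branch (V moves first from the same position):
  | ply 1, V at #../#.. | V01=+1→##./##.*; V02=+1→#.#/#.#
  | ply 2: ##./##. is terminal -1 (H); from #../#.. depth 4
H moving scores +1; H passing scores -1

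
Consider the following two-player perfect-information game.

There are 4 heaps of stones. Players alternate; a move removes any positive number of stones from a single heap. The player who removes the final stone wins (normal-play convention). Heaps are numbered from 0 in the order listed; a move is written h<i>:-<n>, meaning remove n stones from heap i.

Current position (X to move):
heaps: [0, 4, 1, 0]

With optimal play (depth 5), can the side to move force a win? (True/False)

[(0,4,1,0)] X move#1: h1:-1:-1/(0,3,1,0), h1:-2:-1/(0,2,1,0), h1:-3:+1/(0,1,1,0)*, h1:-4:-1/(0,0,1,0), h2:-1:-1/(0,4,0,0)
[(0,1,1,0)] O move#2: h1:-1:-1/(0,0,1,0)*, h2:-1:-1/(0,1,0,0)
[(0,0,1,0)] X move#3: h2:-1:+1/(0,0,0,0)*
[(0,0,0,0)] end (terminal -1, O#4); searched (0,4,1,0) to 5

X winning at [(0,4,1,0)]: True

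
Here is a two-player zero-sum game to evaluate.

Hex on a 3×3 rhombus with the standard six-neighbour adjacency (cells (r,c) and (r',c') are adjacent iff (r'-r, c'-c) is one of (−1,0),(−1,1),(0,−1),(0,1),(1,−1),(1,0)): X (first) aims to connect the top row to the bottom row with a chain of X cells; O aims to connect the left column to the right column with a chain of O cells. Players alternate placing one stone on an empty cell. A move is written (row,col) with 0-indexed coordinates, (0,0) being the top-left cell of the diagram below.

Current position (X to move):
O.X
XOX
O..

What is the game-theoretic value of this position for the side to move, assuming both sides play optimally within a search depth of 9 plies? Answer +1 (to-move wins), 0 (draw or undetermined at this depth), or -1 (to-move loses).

value(O.X/XOX/O.., X) = +1

p1 X@[O.X/XOX/O..]: (0,1)[OXX/XOX/O..]+1* (2,1)[O.X/XOX/OX.]+1 (2,2)[O.X/XOX/O.X]+1
p2 O@[OXX/XOX/O..]: (2,1)[OXX/XOX/OO.]-1* (2,2)[OXX/XOX/O.O]-1
p3 X@[OXX/XOX/OO.]: (2,2)[OXX/XOX/OOX]+1*
p4 O@[OXX/XOX/OOX] terminal -1; root [O.X/XOX/O..] d9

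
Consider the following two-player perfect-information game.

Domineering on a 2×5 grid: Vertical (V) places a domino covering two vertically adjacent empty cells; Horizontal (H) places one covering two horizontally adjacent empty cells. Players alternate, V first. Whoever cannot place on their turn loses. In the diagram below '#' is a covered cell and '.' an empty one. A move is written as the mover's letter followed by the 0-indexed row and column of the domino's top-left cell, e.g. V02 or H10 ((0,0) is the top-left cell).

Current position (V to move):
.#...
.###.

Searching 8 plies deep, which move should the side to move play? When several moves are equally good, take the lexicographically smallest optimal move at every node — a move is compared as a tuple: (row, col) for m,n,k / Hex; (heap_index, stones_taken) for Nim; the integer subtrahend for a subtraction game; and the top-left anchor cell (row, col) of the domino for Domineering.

ply 1, V at .#.../.###. | V00=-1→##.../####.; V04=+1→.#..#/.####*
ply 2, H at .#..#/.#### | H02=-1→.####/.####*
ply 3, V at .####/.#### | V00=+1→#####/#####*
ply 4: #####/##### is terminal -1 (H); from .#.../.###. depth 8

V's best at [.#.../.###.]: V04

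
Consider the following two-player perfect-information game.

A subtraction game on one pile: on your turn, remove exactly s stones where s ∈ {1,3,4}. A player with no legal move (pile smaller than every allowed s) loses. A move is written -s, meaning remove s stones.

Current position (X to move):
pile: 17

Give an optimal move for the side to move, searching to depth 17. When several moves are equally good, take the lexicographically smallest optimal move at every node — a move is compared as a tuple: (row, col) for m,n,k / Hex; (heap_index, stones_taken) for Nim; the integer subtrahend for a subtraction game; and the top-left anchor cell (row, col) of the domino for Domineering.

X's best at [17]: -1

p1 X@[17]: -1[16]+1* -3[14]+1 -4[13]-1
p2 O@[16]: -1[15]-1* -3[13]-1 -4[12]-1
p3 X@[15]: -1[14]+1* -3[12]-1 -4[11]-1
p4 O@[14]: -1[13]-1* -3[11]-1 -4[10]-1
p5 X@[13]: -1[12]-1 -3[10]-1 -4[9]+1*
p6 O@[9]: -1[8]-1* -3[6]-1 -4[5]-1
p7 X@[8]: -1[7]+1* -3[5]-1 -4[4]-1
p8 O@[7]: -1[6]-1* -3[4]-1 -4[3]-1
p9 X@[6]: -1[5]-1 -3[3]-1 -4[2]+1*
p10 O@[2]: -1[1]-1*
p11 X@[1]: -1[0]+1*
p12 O@[0] terminal -1; root [17] d17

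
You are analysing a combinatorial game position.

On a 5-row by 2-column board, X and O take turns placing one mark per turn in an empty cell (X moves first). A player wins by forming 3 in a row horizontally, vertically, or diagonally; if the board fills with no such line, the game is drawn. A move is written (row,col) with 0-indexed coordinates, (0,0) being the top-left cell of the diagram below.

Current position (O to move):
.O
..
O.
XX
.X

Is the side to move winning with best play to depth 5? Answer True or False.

ply 1, O at .O/../O./XX/.X | (0,0)=-1→OO/../O./XX/.X; (1,0)=-1→.O/O./O./XX/.X; (1,1)=-1→.O/.O/O./XX/.X; (2,1)=+0→.O/../OO/XX/.X*; (4,0)=-1→.O/../O./XX/OX
ply 2, X at .O/../OO/XX/.X | (0,0)=-1→XO/../OO/XX/.X; (1,0)=-1→.O/X./OO/XX/.X; (1,1)=+0→.O/.X/OO/XX/.X*; (4,0)=-1→.O/../OO/XX/XX
ply 3, O at .O/.X/OO/XX/.X | (0,0)=+0→OO/.X/OO/XX/.X*; (1,0)=+0→.O/OX/OO/XX/.X; (4,0)=+0→.O/.X/OO/XX/OX
ply 4, X at OO/.X/OO/XX/.X | (1,0)=+0→OO/XX/OO/XX/.X*; (4,0)=-1→OO/.X/OO/XX/XX
ply 5, O at OO/XX/OO/XX/.X | (4,0)=+0→OO/XX/OO/XX/OX*
ply 6: OO/XX/OO/XX/OX is terminal +0 (X); from .O/../O./XX/.X depth 5

O winning at [.O/../O./XX/.X]: False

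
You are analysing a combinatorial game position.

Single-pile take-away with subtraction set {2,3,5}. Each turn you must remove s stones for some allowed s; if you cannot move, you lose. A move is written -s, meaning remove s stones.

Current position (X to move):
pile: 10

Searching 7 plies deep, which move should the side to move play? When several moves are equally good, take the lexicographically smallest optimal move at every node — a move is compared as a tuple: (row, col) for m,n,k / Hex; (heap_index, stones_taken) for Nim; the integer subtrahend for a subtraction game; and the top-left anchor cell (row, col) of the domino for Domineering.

X's best at [10]: -2

[10] X move#1: -2:+1/8*, -3:+1/7, -5:-1/5
[8] O move#2: -2:-1/6*, -3:-1/5, -5:-1/3
[6] X move#3: -2:-1/4, -3:-1/3, -5:+1/1*
[1] end (terminal -1, O#4); searched 10 to 7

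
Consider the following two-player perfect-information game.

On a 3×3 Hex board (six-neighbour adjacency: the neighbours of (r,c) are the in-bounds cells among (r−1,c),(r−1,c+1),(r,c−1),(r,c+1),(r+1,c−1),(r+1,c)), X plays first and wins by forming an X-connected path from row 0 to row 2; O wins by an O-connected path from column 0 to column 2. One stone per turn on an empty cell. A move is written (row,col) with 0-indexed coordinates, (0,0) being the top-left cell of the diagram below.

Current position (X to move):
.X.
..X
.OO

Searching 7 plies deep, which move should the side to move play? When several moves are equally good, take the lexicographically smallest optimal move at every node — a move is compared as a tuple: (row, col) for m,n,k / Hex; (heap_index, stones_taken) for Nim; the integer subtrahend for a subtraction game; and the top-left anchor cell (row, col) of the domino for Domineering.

X's best at [.X./..X/.OO]: (2,0)

ply 1, X at .X./..X/.OO | (0,0)=-1→XX./..X/.OO; (0,2)=-1→.XX/..X/.OO; (1,0)=-1→.X./X.X/.OO; (1,1)=-1→.X./.XX/.OO; (2,0)=+1→.X./..X/XOO*
ply 2, O at .X./..X/XOO | (0,0)=-1→OX./..X/XOO*; (0,2)=-1→.XO/..X/XOO; (1,0)=-1→.X./O.X/XOO; (1,1)=-1→.X./.OX/XOO
ply 3, X at OX./..X/XOO | (0,2)=+1→OXX/..X/XOO*; (1,0)=+1→OX./X.X/XOO; (1,1)=+1→OX./.XX/XOO
ply 4, O at OXX/..X/XOO | (1,0)=-1→OXX/O.X/XOO*; (1,1)=-1→OXX/.OX/XOO
ply 5, X at OXX/O.X/XOO | (1,1)=+1→OXX/OXX/XOO*
ply 6: OXX/OXX/XOO is terminal -1 (O); from .X./..X/.OO depth 7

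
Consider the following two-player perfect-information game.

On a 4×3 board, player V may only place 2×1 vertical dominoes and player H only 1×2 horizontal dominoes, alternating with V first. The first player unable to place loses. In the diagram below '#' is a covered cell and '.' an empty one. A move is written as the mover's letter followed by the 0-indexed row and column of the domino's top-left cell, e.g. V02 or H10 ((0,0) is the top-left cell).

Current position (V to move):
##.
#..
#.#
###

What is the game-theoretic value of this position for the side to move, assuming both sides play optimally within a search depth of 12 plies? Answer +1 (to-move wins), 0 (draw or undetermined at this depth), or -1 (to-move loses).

value(##./#../#.#/###, V) = +1

[##./#../#.#/###] V move#1: V02:+1/###/#.#/#.#/###*, V11:+1/##./##./###/###
[###/#.#/#.#/###] end (terminal -1, H#2); searched ##./#../#.#/### to 12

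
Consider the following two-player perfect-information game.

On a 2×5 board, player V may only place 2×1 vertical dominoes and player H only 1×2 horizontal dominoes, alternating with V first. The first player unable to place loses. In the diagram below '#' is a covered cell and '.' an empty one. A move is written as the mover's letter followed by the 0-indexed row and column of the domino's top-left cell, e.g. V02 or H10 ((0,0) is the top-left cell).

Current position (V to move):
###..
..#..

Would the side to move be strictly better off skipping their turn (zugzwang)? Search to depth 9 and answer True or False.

zugzwang(###../..#.., V) = False

p1 V@[###../..#..]: V03[####./..##.]+1* V04[###.#/..#.#]+1
p2 H@[####./..##.]: H10[####./####.]-1*
p3 V@[####./####.]: V04[#####/#####]+1*
p4 H@[#####/#####] terminal -1; root [###../..#..] d9
suppose V passes — search the same position with H to move:
pass> p1 H@[###../..#..]: H03[#####/..#..]+1* H10[###../###..]-1 H13[###../..###]+1
pass> p2 V@[#####/..#..] terminal -1; root [###../..#..] d9
for V: play +1, pass -1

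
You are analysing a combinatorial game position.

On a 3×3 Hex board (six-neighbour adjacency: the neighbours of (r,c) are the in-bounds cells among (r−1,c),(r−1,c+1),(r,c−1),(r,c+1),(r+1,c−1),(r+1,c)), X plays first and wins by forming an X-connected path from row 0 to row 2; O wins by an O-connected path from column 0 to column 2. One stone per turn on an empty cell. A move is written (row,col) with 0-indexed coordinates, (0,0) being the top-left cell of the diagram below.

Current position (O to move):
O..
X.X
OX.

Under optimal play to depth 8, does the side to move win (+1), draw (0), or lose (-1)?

value(O../X.X/OX., O) = +1

[O../X.X/OX.] O move#1: (0,1):-1/OO./X.X/OX., (0,2):+1/O.O/X.X/OX.*, (1,1):-1/O../XOX/OX., (2,2):-1/O../X.X/OXO
[O.O/X.X/OX.] X move#2: (0,1):-1/OXO/X.X/OX.*, (1,1):-1/O.O/XXX/OX., (2,2):-1/O.O/X.X/OXX
[OXO/X.X/OX.] O move#3: (1,1):+1/OXO/XOX/OX.*, (2,2):-1/OXO/X.X/OXO
[OXO/XOX/OX.] end (terminal -1, X#4); searched O../X.X/OX. to 8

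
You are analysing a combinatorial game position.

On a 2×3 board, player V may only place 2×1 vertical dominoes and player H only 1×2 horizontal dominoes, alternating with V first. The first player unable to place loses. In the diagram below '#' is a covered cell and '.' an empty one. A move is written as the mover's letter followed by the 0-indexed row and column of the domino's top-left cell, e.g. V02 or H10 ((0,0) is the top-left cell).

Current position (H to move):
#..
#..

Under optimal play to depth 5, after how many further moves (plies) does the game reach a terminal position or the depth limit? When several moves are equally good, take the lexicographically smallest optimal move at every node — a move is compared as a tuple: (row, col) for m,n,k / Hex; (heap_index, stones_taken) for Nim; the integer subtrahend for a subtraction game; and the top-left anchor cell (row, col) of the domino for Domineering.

ply 1, H at #../#.. | H01=+1→###/#..*; H11=+1→#../###
ply 2: ###/#.. is terminal -1 (V); from #../#.. depth 5

PV length from [#../#..]: 1 ply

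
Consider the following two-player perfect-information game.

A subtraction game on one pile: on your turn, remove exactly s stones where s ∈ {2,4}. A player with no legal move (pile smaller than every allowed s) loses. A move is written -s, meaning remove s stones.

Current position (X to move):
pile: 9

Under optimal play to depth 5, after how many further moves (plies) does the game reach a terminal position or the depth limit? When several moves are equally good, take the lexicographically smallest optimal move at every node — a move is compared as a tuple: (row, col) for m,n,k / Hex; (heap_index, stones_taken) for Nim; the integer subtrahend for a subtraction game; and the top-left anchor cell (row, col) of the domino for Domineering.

PV length from [9]: 3 plies

ply 1, X at 9 | -2=+1→7*; -4=-1→5
ply 2, O at 7 | -2=-1→5*; -4=-1→3
ply 3, X at 5 | -2=-1→3; -4=+1→1*
ply 4: 1 is terminal -1 (O); from 9 depth 5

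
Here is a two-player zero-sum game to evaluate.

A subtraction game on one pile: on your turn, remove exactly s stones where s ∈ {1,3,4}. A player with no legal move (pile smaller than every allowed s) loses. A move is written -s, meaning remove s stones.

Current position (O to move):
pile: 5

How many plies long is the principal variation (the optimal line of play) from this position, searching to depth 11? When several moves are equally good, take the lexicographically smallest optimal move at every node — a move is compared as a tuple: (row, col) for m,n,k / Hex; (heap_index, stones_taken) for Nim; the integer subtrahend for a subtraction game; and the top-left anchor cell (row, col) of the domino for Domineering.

PV length from [5]: 3 plies

ply 1, O at 5 | -1=-1→4; -3=+1→2*; -4=-1→1
ply 2, X at 2 | -1=-1→1*
ply 3, O at 1 | -1=+1→0*
ply 4: 0 is terminal -1 (X); from 5 depth 11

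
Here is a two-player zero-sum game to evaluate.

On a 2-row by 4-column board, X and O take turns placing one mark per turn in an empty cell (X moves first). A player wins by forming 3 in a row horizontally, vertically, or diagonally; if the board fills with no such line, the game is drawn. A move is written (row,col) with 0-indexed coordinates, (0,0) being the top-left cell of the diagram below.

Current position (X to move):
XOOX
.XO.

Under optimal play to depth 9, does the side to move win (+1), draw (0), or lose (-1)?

p1 X@[XOOX/.XO.]: (1,0)[XOOX/XXO.]+0* (1,3)[XOOX/.XOX]+0
p2 O@[XOOX/XXO.]: (1,3)[XOOX/XXOO]+0*
p3 X@[XOOX/XXOO] terminal +0; root [XOOX/.XO.] d9

value(XOOX/.XO., X) = 0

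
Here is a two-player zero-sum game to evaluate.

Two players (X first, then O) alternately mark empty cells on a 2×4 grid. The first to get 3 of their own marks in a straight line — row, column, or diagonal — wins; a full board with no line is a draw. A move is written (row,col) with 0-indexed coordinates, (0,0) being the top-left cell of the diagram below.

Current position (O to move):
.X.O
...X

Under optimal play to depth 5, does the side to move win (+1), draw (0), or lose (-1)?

[.X.O/...X] O move#1: (0,0):+0/OX.O/...X*, (0,2):+0/.XOO/...X, (1,0):+0/.X.O/O..X, (1,1):+0/.X.O/.O.X, (1,2):+0/.X.O/..OX
[OX.O/...X] X move#2: (0,2):+0/OXXO/...X*, (1,0):+0/OX.O/X..X, (1,1):+0/OX.O/.X.X, (1,2):+0/OX.O/..XX
[OXXO/...X] O move#3: (1,0):+0/OXXO/O..X*, (1,1):+0/OXXO/.O.X, (1,2):+0/OXXO/..OX
[OXXO/O..X] X move#4: (1,1):+0/OXXO/OX.X*, (1,2):+0/OXXO/O.XX
[OXXO/OX.X] O move#5: (1,2):+0/OXXO/OXOX*
[OXXO/OXOX] end (terminal +0, X#6); searched .X.O/...X to 5

value(.X.O/...X, O) = 0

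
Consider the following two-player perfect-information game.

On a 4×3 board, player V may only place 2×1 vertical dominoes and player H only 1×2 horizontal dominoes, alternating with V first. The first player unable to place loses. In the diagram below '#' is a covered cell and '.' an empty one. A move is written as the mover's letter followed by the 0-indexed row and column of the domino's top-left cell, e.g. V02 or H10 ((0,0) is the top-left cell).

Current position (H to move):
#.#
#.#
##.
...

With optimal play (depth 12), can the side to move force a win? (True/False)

H winning at [#.#/#.#/##./...]: False

[#.#/#.#/##./...] H move#1: H30:-1/#.#/#.#/##./##.*, H31:-1/#.#/#.#/##./.##
[#.#/#.#/##./##.] V move#2: V01:+1/###/###/##./##.*, V22:+1/#.#/#.#/###/###
[###/###/##./##.] end (terminal -1, H#3); searched #.#/#.#/##./... to 12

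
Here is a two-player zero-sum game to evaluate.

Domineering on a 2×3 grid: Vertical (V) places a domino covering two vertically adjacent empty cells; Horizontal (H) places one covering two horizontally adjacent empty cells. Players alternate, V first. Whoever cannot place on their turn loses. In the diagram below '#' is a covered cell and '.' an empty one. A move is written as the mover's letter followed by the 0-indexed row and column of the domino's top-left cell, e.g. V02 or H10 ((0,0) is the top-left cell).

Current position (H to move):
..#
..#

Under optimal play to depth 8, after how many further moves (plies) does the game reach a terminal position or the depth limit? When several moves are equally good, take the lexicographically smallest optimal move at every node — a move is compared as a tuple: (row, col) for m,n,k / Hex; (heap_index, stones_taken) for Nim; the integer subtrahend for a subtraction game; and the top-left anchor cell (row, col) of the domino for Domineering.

[..#/..#] H move#1: H00:+1/###/..#*, H10:+1/..#/###
[###/..#] end (terminal -1, V#2); searched ..#/..# to 8

PV length from [..#/..#]: 1 ply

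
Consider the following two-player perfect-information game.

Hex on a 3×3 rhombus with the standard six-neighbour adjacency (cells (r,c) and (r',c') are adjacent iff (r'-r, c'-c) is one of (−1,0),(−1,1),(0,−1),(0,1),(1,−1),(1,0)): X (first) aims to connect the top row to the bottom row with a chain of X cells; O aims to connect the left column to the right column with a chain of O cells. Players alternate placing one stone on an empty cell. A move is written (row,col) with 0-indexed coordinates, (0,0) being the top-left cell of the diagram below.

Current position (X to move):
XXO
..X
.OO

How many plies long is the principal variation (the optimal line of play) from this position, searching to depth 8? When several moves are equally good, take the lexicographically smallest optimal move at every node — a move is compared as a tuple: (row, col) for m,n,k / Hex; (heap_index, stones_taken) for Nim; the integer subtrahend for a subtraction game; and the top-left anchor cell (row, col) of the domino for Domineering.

p1 X@[XXO/..X/.OO]: (1,0)[XXO/X.X/.OO]-1 (1,1)[XXO/.XX/.OO]-1 (2,0)[XXO/..X/XOO]+1*
p2 O@[XXO/..X/XOO]: (1,0)[XXO/O.X/XOO]-1* (1,1)[XXO/.OX/XOO]-1
p3 X@[XXO/O.X/XOO]: (1,1)[XXO/OXX/XOO]+1*
p4 O@[XXO/OXX/XOO] terminal -1; root [XXO/..X/.OO] d8

PV length from [XXO/..X/.OO]: 3 plies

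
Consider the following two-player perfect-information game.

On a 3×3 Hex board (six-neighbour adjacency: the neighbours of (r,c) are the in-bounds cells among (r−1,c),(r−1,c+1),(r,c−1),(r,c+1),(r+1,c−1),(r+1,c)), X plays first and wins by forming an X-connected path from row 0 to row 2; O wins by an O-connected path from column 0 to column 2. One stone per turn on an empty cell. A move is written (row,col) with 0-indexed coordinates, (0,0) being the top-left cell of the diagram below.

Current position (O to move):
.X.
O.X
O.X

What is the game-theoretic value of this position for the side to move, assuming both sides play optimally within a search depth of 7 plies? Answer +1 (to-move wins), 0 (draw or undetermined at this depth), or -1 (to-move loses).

value(.X./O.X/O.X, O) = -1

[.X./O.X/O.X] O move#1: (0,0):-1/OX./O.X/O.X*, (0,2):-1/.XO/O.X/O.X, (1,1):-1/.X./OOX/O.X, (2,1):-1/.X./O.X/OOX
[OX./O.X/O.X] X move#2: (0,2):+1/OXX/O.X/O.X*, (1,1):+1/OX./OXX/O.X, (2,1):+1/OX./O.X/OXX
[OXX/O.X/O.X] end (terminal -1, O#3); searched .X./O.X/O.X to 7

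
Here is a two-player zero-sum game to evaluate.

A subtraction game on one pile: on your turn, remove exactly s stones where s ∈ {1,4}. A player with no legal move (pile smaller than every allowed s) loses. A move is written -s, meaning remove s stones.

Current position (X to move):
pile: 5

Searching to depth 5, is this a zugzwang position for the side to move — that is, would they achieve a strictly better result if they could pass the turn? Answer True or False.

ply 1, X at 5 | -1=-1→4*; -4=-1→1
ply 2, O at 4 | -1=-1→3; -4=+1→0*
ply 3: 0 is terminal -1 (X); from 5 depth 5
suppose X passes — search the same position with O to move:
pass> ply 1, O at 5 | -1=-1→4*; -4=-1→1
pass> ply 2, X at 4 | -1=-1→3; -4=+1→0*
pass> ply 3: 0 is terminal -1 (O); from 5 depth 5
for X: play -1, pass +1

zugzwang(5, X) = True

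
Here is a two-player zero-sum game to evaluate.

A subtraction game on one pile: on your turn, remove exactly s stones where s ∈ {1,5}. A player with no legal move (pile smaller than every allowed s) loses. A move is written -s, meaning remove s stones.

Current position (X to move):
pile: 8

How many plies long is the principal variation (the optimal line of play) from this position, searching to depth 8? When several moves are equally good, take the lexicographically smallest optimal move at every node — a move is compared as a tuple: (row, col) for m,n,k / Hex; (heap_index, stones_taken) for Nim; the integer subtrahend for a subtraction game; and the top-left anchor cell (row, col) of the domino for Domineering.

PV length from [8]: 8 plies

[8] X move#1: -1:-1/7*, -5:-1/3
[7] O move#2: -1:+1/6*, -5:+1/2
[6] X move#3: -1:-1/5*, -5:-1/1
[5] O move#4: -1:+1/4*, -5:+1/0
[4] X move#5: -1:-1/3*
[3] O move#6: -1:+1/2*
[2] X move#7: -1:-1/1*
[1] O move#8: -1:+1/0*
[0] end (terminal -1, X#9); searched 8 to 8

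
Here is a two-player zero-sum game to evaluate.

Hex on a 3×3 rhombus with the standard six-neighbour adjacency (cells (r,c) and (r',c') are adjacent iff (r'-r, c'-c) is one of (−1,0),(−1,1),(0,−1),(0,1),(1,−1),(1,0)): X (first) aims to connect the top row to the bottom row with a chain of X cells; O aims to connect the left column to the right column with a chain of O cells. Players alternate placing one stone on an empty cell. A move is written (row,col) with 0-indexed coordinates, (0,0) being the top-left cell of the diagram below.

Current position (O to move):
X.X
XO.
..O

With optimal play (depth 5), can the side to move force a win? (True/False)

O winning at [X.X/XO./..O]: True

[X.X/XO./..O] O move#1: (0,1):-1/XOX/XO./..O, (1,2):-1/X.X/XOO/..O, (2,0):+1/X.X/XO./O.O*, (2,1):-1/X.X/XO./.OO
[X.X/XO./O.O] X move#2: (0,1):-1/XXX/XO./O.O*, (1,2):-1/X.X/XOX/O.O, (2,1):-1/X.X/XO./OXO
[XXX/XO./O.O] O move#3: (1,2):+1/XXX/XOO/O.O*, (2,1):+1/XXX/XO./OOO
[XXX/XOO/O.O] end (terminal -1, X#4); searched X.X/XO./..O to 5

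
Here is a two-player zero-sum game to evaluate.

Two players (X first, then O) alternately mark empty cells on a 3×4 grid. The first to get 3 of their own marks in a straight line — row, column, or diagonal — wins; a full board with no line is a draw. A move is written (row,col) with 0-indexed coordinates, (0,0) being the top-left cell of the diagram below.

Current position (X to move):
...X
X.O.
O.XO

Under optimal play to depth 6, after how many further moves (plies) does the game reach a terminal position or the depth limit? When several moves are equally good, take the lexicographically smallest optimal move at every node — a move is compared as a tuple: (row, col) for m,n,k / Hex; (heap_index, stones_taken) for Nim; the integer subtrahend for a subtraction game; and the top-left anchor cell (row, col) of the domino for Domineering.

PV length from [...X/X.O./O.XO]: 3 plies

p1 X@[...X/X.O./O.XO]: (0,0)[X..X/X.O./O.XO]-1 (0,1)[.X.X/X.O./O.XO]+1* (0,2)[..XX/X.O./O.XO]-1 (1,1)[...X/XXO./O.XO]-1 (1,3)[...X/X.OX/O.XO]-1 (2,1)[...X/X.O./OXXO]-1
p2 O@[.X.X/X.O./O.XO]: (0,0)[OX.X/X.O./O.XO]-1* (0,2)[.XOX/X.O./O.XO]-1 (1,1)[.X.X/XOO./O.XO]-1 (1,3)[.X.X/X.OO/O.XO]-1 (2,1)[.X.X/X.O./OOXO]-1
p3 X@[OX.X/X.O./O.XO]: (0,2)[OXXX/X.O./O.XO]+1* (1,1)[OX.X/XXO./O.XO]+1 (1,3)[OX.X/X.OX/O.XO]+0 (2,1)[OX.X/X.O./OXXO]+1
p4 O@[OXXX/X.O./O.XO] terminal -1; root [...X/X.O./O.XO] d6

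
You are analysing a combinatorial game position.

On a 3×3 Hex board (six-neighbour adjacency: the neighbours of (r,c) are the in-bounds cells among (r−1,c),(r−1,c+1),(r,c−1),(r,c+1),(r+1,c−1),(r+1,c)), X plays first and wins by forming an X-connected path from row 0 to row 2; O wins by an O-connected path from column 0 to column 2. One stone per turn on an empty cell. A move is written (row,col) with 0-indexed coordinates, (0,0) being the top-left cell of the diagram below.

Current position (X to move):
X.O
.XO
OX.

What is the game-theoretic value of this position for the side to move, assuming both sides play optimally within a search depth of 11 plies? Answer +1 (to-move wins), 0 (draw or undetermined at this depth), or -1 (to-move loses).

[X.O/.XO/OX.] X move#1: (0,1):+1/XXO/.XO/OX.*, (1,0):+1/X.O/XXO/OX., (2,2):+1/X.O/.XO/OXX
[XXO/.XO/OX.] end (terminal -1, O#2); searched X.O/.XO/OX. to 11

value(X.O/.XO/OX., X) = +1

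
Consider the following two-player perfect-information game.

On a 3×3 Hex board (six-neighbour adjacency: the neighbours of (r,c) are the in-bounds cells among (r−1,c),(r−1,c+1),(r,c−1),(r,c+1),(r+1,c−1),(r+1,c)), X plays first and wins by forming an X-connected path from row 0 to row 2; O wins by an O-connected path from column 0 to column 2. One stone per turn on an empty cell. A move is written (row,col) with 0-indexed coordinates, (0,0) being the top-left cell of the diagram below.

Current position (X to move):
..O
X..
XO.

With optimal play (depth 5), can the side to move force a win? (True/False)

ply 1, X at ..O/X../XO. | (0,0)=+1→X.O/X../XO.*; (0,1)=+1→.XO/X../XO.; (1,1)=+1→..O/XX./XO.; (1,2)=+1→..O/X.X/XO.; (2,2)=+1→..O/X../XOX
ply 2: X.O/X../XO. is terminal -1 (O); from ..O/X../XO. depth 5

X winning at [..O/X../XO.]: True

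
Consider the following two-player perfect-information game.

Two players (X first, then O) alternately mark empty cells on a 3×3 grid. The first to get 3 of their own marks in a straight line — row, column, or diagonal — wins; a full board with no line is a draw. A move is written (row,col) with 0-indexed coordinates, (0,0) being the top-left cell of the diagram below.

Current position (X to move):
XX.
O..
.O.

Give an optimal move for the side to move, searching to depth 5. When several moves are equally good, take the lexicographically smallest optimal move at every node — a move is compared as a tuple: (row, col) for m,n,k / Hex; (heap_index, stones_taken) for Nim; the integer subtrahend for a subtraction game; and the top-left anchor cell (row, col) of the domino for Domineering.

X's best at [XX./O../.O.]: (0,2)

p1 X@[XX./O../.O.]: (0,2)[XXX/O../.O.]+1* (1,1)[XX./OX./.O.]+1 (1,2)[XX./O.X/.O.]+0 (2,0)[XX./O../XO.]+0 (2,2)[XX./O../.OX]+1
p2 O@[XXX/O../.O.] terminal -1; root [XX./O../.O.] d5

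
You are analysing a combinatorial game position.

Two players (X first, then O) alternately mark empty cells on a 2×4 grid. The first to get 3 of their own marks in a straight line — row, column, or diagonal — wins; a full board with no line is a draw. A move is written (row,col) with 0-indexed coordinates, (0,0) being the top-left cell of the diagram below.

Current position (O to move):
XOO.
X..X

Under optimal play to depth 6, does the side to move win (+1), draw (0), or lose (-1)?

p1 O@[XOO./X..X]: (0,3)[XOOO/X..X]+1* (1,1)[XOO./XO.X]+0 (1,2)[XOO./X.OX]+0
p2 X@[XOOO/X..X] terminal -1; root [XOO./X..X] d6

value(XOO./X..X, O) = +1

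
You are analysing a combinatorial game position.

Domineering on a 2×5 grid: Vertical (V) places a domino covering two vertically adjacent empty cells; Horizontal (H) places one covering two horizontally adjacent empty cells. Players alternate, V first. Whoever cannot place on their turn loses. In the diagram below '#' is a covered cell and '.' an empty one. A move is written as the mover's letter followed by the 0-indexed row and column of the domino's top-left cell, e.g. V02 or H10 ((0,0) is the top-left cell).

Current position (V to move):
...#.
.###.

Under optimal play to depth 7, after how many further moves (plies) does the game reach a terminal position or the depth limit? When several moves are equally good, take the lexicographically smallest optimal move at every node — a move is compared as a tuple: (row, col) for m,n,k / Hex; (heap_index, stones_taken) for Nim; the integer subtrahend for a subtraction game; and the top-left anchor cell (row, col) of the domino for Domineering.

[...#./.###.] V move#1: V00:+1/#..#./####.*, V04:-1/...##/.####
[#..#./####.] H move#2: H01:-1/####./####.*
[####./####.] V move#3: V04:+1/#####/#####*
[#####/#####] end (terminal -1, H#4); searched ...#./.###. to 7

PV length from [...#./.###.]: 3 plies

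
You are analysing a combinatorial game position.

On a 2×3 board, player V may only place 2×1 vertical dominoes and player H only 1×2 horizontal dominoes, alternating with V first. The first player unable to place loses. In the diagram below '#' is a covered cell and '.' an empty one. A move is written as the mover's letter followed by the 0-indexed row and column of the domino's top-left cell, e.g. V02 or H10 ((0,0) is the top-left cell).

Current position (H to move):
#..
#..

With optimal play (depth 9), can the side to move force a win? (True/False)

H winning at [#../#..]: True

ply 1, H at #../#.. | H01=+1→###/#..*; H11=+1→#../###
ply 2: ###/#.. is terminal -1 (V); from #../#.. depth 9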